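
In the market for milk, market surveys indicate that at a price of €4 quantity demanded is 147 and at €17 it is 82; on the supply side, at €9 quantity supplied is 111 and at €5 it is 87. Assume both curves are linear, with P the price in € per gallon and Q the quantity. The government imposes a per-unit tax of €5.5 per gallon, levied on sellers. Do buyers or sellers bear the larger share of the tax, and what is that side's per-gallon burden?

Buyers bear the larger share: €3 per gallon.

Demand slope: (82 − 147)/(17 − 4) = -5, so Qd = 167 − 5P.
Supply slope: (87 − 111)/(5 − 9) = 6, so Qs = 6P + 57.
Before the tax: set 167 − 5P = 6P + 57 → P* = €10, Q* = 117.
With the tax collected from sellers, supply shifts: Qs = 6(P − 5.5) + 57.
New equilibrium: buyers pay €13, sellers receive €7.5, Q = 102. (Wedge: Pb − Ps = 5.5.)
Per-gallon burden: buyers €3, sellers €2.5.
Buyers take the larger share because demand is less price-elastic here (demand slope 5 vs supply slope 6).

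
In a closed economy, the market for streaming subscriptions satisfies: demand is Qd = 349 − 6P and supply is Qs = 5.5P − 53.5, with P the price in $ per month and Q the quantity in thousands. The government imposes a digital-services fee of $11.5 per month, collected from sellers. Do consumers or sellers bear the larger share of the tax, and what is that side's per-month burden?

Without the tax, 349 − 6P = 5.5P − 53.5 gives 11.5P = 402.5, so P* = $35 and Q* = 139.
With the tax collected from sellers, supply shifts: Qs = 5.5(P − 11.5) − 53.5.
New equilibrium: consumers pay $40.5, sellers receive $29, Q = 106. (Wedge: Pb − Ps = 11.5.)
Per-month burden: consumers $5.5, sellers $6.
Sellers take the larger share because supply is less price-elastic here (demand slope 6 vs supply slope 5.5).
The less price-elastic side of the market bears the larger share of a per-unit tax.

Sellers bear the larger share: $6 per month.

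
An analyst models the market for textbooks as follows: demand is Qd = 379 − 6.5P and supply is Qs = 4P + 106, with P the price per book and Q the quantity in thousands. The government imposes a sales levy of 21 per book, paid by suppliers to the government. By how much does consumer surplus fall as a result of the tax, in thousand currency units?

Consumer surplus falls by 1472 thousand.

Without the tax, 379 − 6.5P = 4P + 106 gives 10.5P = 273, so P* = 26 and Q* = 210.
With the tax collected from suppliers, supply shifts: Qs = 4(P − 21) + 106.
Solving gives Q = 158 with buyers paying 34 and suppliers receiving 13 (the 21 wedge).
ΔCS is the trapezoid between Q = 158 and Q = 210 of height 8: ½ · (210 + 158) · 8 = 1472.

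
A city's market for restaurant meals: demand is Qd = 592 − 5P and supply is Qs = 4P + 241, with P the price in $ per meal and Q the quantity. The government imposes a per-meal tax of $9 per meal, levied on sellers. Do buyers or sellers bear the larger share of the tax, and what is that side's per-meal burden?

Without the tax, 592 − 5P = 4P + 241 gives 9P = 351, so P* = $39 and Q* = 397.
With the tax collected from sellers, supply shifts: Qs = 4(P − 9) + 241.
Solving gives Q = 377 with buyers paying $43 and sellers receiving $34 (the $9 wedge).
Per-meal burden: buyers $4, sellers $5.
Sellers take the larger share because supply is less price-elastic here (demand slope 5 vs supply slope 4).
The less price-elastic side of the market bears the larger share of a per-unit tax.

Sellers bear the larger share: $5 per meal.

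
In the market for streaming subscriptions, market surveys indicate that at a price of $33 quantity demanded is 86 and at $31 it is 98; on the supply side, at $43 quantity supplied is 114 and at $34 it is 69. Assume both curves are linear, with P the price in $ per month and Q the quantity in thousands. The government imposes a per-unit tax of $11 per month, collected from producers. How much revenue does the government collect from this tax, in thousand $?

Demand slope: (98 − 86)/(31 − 33) = -6, so Qd = 284 − 6P.
Supply slope: (69 − 114)/(34 − 43) = 5, so Qs = 5P − 101.
Without the tax, 284 − 6P = 5P − 101 gives 11P = 385, so P* = $35 and Q* = 74.
With the tax collected from producers, supply shifts: Qs = 5(P − 11) − 101.
Solving gives Q = 44 with buyers paying $40 and producers receiving $29 (the $11 wedge).
Revenue = t · Q = 11 · 44 = $484.

Tax revenue = $484 thousand.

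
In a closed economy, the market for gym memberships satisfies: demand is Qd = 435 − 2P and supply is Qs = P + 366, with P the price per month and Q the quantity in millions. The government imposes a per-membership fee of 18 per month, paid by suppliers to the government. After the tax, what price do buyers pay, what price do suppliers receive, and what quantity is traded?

Without the tax, 435 − 2P = P + 366 gives 3P = 69, so P* = 23 and Q* = 389.
With the tax collected from suppliers, supply shifts: Qs = (P − 18) + 366.
New equilibrium: buyers pay 29, suppliers receive 11, Q = 377. (Wedge: Pb − Ps = 18.)

Buyers pay 29; suppliers receive 11; quantity = 377.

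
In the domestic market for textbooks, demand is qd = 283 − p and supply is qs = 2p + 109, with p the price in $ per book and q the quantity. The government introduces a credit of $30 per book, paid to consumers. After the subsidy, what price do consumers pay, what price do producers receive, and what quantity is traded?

Consumers pay $38; producers receive $68; quantity = 245.

Without the subsidy, 283 − p = 2p + 109 gives 3p = 174, so p* = $58 and q* = 225.
With a per-unit subsidy paid to consumers, each effectively pays p − 30, so demand becomes qd = 283 − (p − 30).
Solving gives q = 245 with consumers paying $38 and producers receiving $68 (the $30 wedge).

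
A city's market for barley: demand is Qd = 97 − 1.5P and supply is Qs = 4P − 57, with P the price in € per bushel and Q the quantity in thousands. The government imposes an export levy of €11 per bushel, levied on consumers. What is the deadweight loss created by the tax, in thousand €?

Without the tax, 97 − 1.5P = 4P − 57 gives 5.5P = 154, so P* = €28 and Q* = 55.
With the tax collected from consumers, demand (in seller-price terms) shifts: Qd = 97 − 1.5(P + 11).
New equilibrium: consumers pay €36, sellers receive €25, Q = 43. (Wedge: Pb − Ps = 11.)
Quantity falls by |ΔQ| = |55 − 43| = 12.
DWL = ½ · t · |ΔQ| = ½ · 11 · 12 = €66.

Deadweight loss = €66 thousand.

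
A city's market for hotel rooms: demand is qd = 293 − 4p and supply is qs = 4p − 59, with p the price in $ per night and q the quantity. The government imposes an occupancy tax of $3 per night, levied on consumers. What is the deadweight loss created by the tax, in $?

Deadweight loss = $9.

Before the tax: set 293 − 4p = 4p − 59 → p* = $44, q* = 117.
With the tax collected from consumers, demand (in seller-price terms) shifts: qd = 293 − 4(p + 3).
Solving gives q = 111 with consumers paying $45.5 and suppliers receiving $42.5 (the $3 wedge).
Quantity falls by |ΔQ| = |117 − 111| = 6.
DWL = ½ · t · |ΔQ| = ½ · 3 · 6 = $9.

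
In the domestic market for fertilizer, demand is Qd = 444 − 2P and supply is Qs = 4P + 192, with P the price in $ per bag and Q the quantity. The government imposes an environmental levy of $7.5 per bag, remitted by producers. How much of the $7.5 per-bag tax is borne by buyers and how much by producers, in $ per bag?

Before the tax: set 444 − 2P = 4P + 192 → P* = $42, Q* = 360.
With the tax collected from producers, supply shifts: Qs = 4(P − 7.5) + 192.
Solving gives Q = 350 with buyers paying $47 and producers receiving $39.5 (the $7.5 wedge).
Burden on buyers: $5; on producers: $2.5. (They sum to $7.5.)
The less price-elastic side of the market bears the larger share of a per-unit tax.

Buyers bear $5 per bag; producers bear $2.5 per bag.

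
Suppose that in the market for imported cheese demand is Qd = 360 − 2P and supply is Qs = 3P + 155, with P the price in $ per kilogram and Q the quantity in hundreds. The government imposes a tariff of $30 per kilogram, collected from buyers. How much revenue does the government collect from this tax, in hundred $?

Before the tax: set 360 − 2P = 3P + 155 → P* = $41, Q* = 278.
With the tax collected from buyers, demand (in seller-price terms) shifts: Qd = 360 − 2(P + 30).
Solving gives Q = 242 with buyers paying $59 and producers receiving $29 (the $30 wedge).
Revenue = t · Q = 30 · 242 = $7260.

Tax revenue = $7260 hundred.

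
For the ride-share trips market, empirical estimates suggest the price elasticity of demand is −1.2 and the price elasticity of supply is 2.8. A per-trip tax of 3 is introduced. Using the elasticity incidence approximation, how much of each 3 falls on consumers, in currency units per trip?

Consumers bear ≈ 2.1 per trip.

Incidence ratio: consumers' share ≈ εs / (εs + |εd|) = 2.8 / (2.8 + 1.2) = 0.7.
So consumers bear ≈ 0.7 × 3 = 2.1; suppliers bear 0.9.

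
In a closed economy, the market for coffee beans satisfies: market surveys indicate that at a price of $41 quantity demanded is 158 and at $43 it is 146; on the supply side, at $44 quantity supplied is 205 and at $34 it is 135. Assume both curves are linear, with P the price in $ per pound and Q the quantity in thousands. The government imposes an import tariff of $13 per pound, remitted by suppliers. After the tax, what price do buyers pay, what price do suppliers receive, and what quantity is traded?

Demand slope: (146 − 158)/(43 − 41) = -6, so Qd = 404 − 6P.
Supply slope: (135 − 205)/(34 − 44) = 7, so Qs = 7P − 103.
Before the tax: set 404 − 6P = 7P − 103 → P* = $39, Q* = 170.
With the tax collected from suppliers, supply shifts: Qs = 7(P − 13) − 103.
Solving gives Q = 128 with buyers paying $46 and suppliers receiving $33 (the $13 wedge).

Buyers pay $46; suppliers receive $33; quantity = 128.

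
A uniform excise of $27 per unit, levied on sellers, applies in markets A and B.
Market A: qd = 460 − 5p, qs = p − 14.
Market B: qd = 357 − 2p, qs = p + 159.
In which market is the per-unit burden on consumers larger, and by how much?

Market B, by $4.5.

Market A: pre-tax p* = $79, q* = 65; post-tax q = 42.5; per-unit burden on consumers = $4.5.
Market B: pre-tax p* = $66, q* = 225; post-tax q = 207; per-unit burden on consumers = $9.
Difference: $4.5 vs $9 → market B is larger by $4.5.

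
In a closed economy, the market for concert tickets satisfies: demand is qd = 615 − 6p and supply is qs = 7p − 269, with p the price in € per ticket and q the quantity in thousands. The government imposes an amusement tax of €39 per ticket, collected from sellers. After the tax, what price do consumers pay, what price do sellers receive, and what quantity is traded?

Before the tax: set 615 − 6p = 7p − 269 → p* = €68, q* = 207.
With the tax collected from sellers, supply shifts: qs = 7(p − 39) − 269.
New equilibrium: consumers pay €89, sellers receive €50, q = 81. (Wedge: pb − ps = 39.)

Consumers pay €89; sellers receive €50; quantity = 81.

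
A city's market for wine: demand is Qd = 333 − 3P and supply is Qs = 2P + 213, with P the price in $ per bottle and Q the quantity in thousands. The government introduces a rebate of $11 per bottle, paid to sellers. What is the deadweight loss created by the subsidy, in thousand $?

Deadweight loss = $72.6 thousand.

Before the subsidy: set 333 − 3P = 2P + 213 → P* = $24, Q* = 261.
With a per-unit subsidy paid to sellers, each receives P + 11 per unit sold, so supply becomes Qs = 2(P + 11) + 213.
Solving gives Q = 274.2 with buyers paying $19.6 and sellers receiving $30.6 (the $11 wedge).
Quantity rises by |ΔQ| = |261 − 274.2| = 13.2.
DWL = ½ · t · |ΔQ| = ½ · 11 · 13.2 = $72.6.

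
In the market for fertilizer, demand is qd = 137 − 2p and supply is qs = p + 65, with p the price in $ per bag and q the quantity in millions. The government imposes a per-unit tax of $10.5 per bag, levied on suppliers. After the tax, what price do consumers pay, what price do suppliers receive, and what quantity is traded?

Before the tax: set 137 − 2p = p + 65 → p* = $24, q* = 89.
With the tax collected from suppliers, supply shifts: qs = (p − 10.5) + 65.
Solving gives q = 82 with consumers paying $27.5 and suppliers receiving $17 (the $10.5 wedge).

Consumers pay $27.5; suppliers receive $17; quantity = 82.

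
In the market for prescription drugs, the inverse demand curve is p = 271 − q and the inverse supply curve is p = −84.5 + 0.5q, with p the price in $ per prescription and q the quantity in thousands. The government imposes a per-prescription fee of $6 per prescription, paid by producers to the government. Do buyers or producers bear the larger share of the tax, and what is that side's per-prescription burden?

Buyers bear the larger share: $4 per prescription.

Rewrite in direct form: qd = 271 − p and qs = 2p + 169.
Without the tax, 271 − p = 2p + 169 gives 3p = 102, so p* = $34 and q* = 237.
With the tax collected from producers, supply shifts: qs = 2(p − 6) + 169.
Solving gives q = 233 with buyers paying $38 and producers receiving $32 (the $6 wedge).
Per-prescription burden: buyers $4, producers $2.
Buyers take the larger share because demand is less price-elastic here (demand slope 1 vs supply slope 2).
The less price-elastic side of the market bears the larger share of a per-unit tax.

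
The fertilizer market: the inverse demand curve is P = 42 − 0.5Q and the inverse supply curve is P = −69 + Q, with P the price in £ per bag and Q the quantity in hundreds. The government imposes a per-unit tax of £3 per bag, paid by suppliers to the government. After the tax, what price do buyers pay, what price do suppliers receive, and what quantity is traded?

Rewrite in direct form: Qd = 84 − 2P and Qs = P + 69.
Without the tax, 84 − 2P = P + 69 gives 3P = 15, so P* = £5 and Q* = 74.
With the tax collected from suppliers, supply shifts: Qs = (P − 3) + 69.
Solving gives Q = 72 with buyers paying £6 and suppliers receiving £3 (the £3 wedge).
The less price-elastic side of the market bears the larger share of a per-unit tax.

Buyers pay £6; suppliers receive £3; quantity = 72.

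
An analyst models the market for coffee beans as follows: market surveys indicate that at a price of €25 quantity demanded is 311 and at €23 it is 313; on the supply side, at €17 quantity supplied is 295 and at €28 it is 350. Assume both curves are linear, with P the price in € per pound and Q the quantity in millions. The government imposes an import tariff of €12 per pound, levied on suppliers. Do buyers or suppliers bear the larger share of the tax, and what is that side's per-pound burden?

Buyers bear the larger share: €10 per pound.

Demand slope: (313 − 311)/(23 − 25) = -1, so Qd = 336 − P.
Supply slope: (350 − 295)/(28 − 17) = 5, so Qs = 5P + 210.
Before the tax: set 336 − P = 5P + 210 → P* = €21, Q* = 315.
With the tax collected from suppliers, supply shifts: Qs = 5(P − 12) + 210.
New equilibrium: buyers pay €31, suppliers receive €19, Q = 305. (Wedge: Pb − Ps = 12.)
Per-pound burden: buyers €10, suppliers €2.
Buyers take the larger share because demand is less price-elastic here (demand slope 1 vs supply slope 5).
The less price-elastic side of the market bears the larger share of a per-unit tax.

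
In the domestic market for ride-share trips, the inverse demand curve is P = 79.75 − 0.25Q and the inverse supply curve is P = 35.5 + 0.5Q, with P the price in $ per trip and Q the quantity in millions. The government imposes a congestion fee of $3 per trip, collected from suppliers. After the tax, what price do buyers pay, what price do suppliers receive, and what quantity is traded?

Buyers pay $66; suppliers receive $63; quantity = 55.

Inverting to Q(P) form: Qd = 319 − 4P; Qs = 2P − 71.
Without the tax, 319 − 4P = 2P − 71 gives 6P = 390, so P* = $65 and Q* = 59.
With the tax collected from suppliers, supply shifts: Qs = 2(P − 3) − 71.
New equilibrium: buyers pay $66, suppliers receive $63, Q = 55. (Wedge: Pb − Ps = 3.)
The less price-elastic side of the market bears the larger share of a per-unit tax.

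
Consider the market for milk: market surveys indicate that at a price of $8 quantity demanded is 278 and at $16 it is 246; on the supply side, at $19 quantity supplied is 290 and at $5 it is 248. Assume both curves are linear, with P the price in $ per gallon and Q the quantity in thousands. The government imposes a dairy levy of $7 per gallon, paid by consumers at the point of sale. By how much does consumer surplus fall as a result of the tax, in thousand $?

Consumer surplus falls by $780 thousand.

Demand slope: (246 − 278)/(16 − 8) = -4, so Qd = 310 − 4P.
Supply slope: (248 − 290)/(5 − 19) = 3, so Qs = 3P + 233.
Before the tax: set 310 − 4P = 3P + 233 → P* = $11, Q* = 266.
With the tax collected from consumers, demand (in seller-price terms) shifts: Qd = 310 − 4(P + 7).
Solving gives Q = 254 with consumers paying $14 and sellers receiving $7 (the $7 wedge).
ΔCS is the trapezoid between Q = 254 and Q = 266 of height $3: ½ · (266 + 254) · 3 = $780.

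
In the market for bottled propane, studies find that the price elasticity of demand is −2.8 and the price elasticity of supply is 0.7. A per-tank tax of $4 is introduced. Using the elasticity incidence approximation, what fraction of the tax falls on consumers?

Incidence ratio: consumers' share ≈ εs / (εs + |εd|) = 0.7 / (0.7 + 2.8) = 0.2.
Supply is the less elastic side, so consumers bear the smaller share.

Consumers' share ≈ 0.2.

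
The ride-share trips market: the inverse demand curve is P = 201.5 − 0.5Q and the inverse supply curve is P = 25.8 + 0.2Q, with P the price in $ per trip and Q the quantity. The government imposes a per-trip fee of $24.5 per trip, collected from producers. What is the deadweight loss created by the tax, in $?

Deadweight loss = $428.75.

Inverting to Q(P) form: Qd = 403 − 2P; Qs = 5P − 129.
Without the tax, 403 − 2P = 5P − 129 gives 7P = 532, so P* = $76 and Q* = 251.
With the tax collected from producers, supply shifts: Qs = 5(P − 24.5) − 129.
New equilibrium: buyers pay $93.5, producers receive $69, Q = 216. (Wedge: Pb − Ps = 24.5.)
Quantity falls by |ΔQ| = |251 − 216| = 35.
DWL = ½ · t · |ΔQ| = ½ · 24.5 · 35 = $428.75.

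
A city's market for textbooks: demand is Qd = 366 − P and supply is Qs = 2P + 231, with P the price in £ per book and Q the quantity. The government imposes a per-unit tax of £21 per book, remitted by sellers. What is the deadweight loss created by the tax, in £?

Before the tax: set 366 − P = 2P + 231 → P* = £45, Q* = 321.
With the tax collected from sellers, supply shifts: Qs = 2(P − 21) + 231.
New equilibrium: consumers pay £59, sellers receive £38, Q = 307. (Wedge: Pb − Ps = 21.)
Quantity falls by |ΔQ| = |321 − 307| = 14.
DWL = ½ · t · |ΔQ| = ½ · 21 · 14 = £147.

Deadweight loss = £147.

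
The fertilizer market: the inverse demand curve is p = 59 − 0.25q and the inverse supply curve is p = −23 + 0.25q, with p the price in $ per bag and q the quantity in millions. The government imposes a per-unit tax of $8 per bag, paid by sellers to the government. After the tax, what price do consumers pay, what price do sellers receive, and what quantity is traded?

Consumers pay $22; sellers receive $14; quantity = 148.

Rewrite in direct form: qd = 236 − 4p and qs = 4p + 92.
Before the tax: set 236 − 4p = 4p + 92 → p* = $18, q* = 164.
With the tax collected from sellers, supply shifts: qs = 4(p − 8) + 92.
New equilibrium: consumers pay $22, sellers receive $14, q = 148. (Wedge: pb − ps = 8.)
The less price-elastic side of the market bears the larger share of a per-unit tax.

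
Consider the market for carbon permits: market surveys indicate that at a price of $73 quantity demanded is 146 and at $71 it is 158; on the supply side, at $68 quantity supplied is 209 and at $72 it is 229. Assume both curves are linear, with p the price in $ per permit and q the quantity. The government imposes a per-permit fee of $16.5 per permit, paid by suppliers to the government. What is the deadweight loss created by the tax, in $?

Deadweight loss = $371.25.

Demand slope: (158 − 146)/(71 − 73) = -6, so qd = 584 − 6p.
Supply slope: (229 − 209)/(72 − 68) = 5, so qs = 5p − 131.
Before the tax: set 584 − 6p = 5p − 131 → p* = $65, q* = 194.
With the tax collected from suppliers, supply shifts: qs = 5(p − 16.5) − 131.
Solving gives q = 149 with consumers paying $72.5 and suppliers receiving $56 (the $16.5 wedge).
Quantity falls by |ΔQ| = |194 − 149| = 45.
DWL = ½ · t · |ΔQ| = ½ · 16.5 · 45 = $371.25.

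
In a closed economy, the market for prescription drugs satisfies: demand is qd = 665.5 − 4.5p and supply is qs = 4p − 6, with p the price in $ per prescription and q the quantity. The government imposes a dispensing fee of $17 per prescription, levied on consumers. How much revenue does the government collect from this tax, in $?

Tax revenue = $4658.

Without the tax, 665.5 − 4.5p = 4p − 6 gives 8.5p = 671.5, so p* = $79 and q* = 310.
With the tax collected from consumers, demand (in seller-price terms) shifts: qd = 665.5 − 4.5(p + 17).
Solving gives q = 274 with consumers paying $87 and sellers receiving $70 (the $17 wedge).
Revenue = t · Q = 17 · 274 = $4658.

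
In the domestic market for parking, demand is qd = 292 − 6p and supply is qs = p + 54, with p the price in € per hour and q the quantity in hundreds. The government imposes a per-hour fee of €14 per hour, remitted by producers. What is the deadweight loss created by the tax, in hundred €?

Deadweight loss = €84 hundred.

Before the tax: set 292 − 6p = p + 54 → p* = €34, q* = 88.
With the tax collected from producers, supply shifts: qs = (p − 14) + 54.
New equilibrium: consumers pay €36, producers receive €22, q = 76. (Wedge: pb − ps = 14.)
Quantity falls by |ΔQ| = |88 − 76| = 12.
DWL = ½ · t · |ΔQ| = ½ · 14 · 12 = €84.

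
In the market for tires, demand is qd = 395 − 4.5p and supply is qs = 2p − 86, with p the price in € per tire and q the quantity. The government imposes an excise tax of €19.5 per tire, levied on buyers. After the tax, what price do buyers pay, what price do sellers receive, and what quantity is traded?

Buyers pay €80; sellers receive €60.5; quantity = 35.

Before the tax: set 395 − 4.5p = 2p − 86 → p* = €74, q* = 62.
With the tax collected from buyers, demand (in seller-price terms) shifts: qd = 395 − 4.5(p + 19.5).
Solving gives q = 35 with buyers paying €80 and sellers receiving €60.5 (the €19.5 wedge).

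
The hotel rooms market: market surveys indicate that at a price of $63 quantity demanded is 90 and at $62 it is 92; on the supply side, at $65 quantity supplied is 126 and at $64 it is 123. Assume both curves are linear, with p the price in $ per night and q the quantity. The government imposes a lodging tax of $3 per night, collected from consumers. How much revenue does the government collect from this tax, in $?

Tax revenue = $295.2.

Demand slope: (92 − 90)/(62 − 63) = -2, so qd = 216 − 2p.
Supply slope: (123 − 126)/(64 − 65) = 3, so qs = 3p − 69.
Without the tax, 216 − 2p = 3p − 69 gives 5p = 285, so p* = $57 and q* = 102.
With the tax collected from consumers, demand (in seller-price terms) shifts: qd = 216 − 2(p + 3).
Solving gives q = 98.4 with consumers paying $58.8 and sellers receiving $55.8 (the $3 wedge).
Revenue = t · Q = 3 · 98.4 = $295.2.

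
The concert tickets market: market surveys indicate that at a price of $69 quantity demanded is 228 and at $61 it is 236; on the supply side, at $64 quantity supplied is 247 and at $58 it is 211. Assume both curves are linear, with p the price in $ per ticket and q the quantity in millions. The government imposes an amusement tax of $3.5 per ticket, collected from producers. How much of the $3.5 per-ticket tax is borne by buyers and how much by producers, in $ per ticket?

Buyers bear $3 per ticket; producers bear $0.5 per ticket.

Demand slope: (236 − 228)/(61 − 69) = -1, so qd = 297 − p.
Supply slope: (211 − 247)/(58 − 64) = 6, so qs = 6p − 137.
Before the tax: set 297 − p = 6p − 137 → p* = $62, q* = 235.
With the tax collected from producers, supply shifts: qs = 6(p − 3.5) − 137.
Solving gives q = 232 with buyers paying $65 and producers receiving $61.5 (the $3.5 wedge).
Burden on buyers: $3; on producers: $0.5. (They sum to $3.5.)
The less price-elastic side of the market bears the larger share of a per-unit tax.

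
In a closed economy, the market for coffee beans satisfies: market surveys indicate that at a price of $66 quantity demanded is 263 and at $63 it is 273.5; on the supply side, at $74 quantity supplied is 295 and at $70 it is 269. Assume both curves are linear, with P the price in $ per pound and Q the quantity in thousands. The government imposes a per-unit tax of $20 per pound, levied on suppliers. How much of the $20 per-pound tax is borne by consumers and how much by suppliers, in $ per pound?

Consumers bear $13 per pound; suppliers bear $7 per pound.

Demand slope: (273.5 − 263)/(63 − 66) = -3.5, so Qd = 494 − 3.5P.
Supply slope: (269 − 295)/(70 − 74) = 6.5, so Qs = 6.5P − 186.
Before the tax: set 494 − 3.5P = 6.5P − 186 → P* = $68, Q* = 256.
With the tax collected from suppliers, supply shifts: Qs = 6.5(P − 20) − 186.
New equilibrium: consumers pay $81, suppliers receive $61, Q = 210.5. (Wedge: Pb − Ps = 20.)
Burden on consumers: $13; on suppliers: $7. (They sum to $20.)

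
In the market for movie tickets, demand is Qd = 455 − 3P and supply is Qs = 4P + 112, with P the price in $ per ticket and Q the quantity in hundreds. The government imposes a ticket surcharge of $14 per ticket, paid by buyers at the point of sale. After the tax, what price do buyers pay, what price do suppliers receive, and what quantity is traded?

Without the tax, 455 − 3P = 4P + 112 gives 7P = 343, so P* = $49 and Q* = 308.
With the tax collected from buyers, demand (in seller-price terms) shifts: Qd = 455 − 3(P + 14).
New equilibrium: buyers pay $57, suppliers receive $43, Q = 284. (Wedge: Pb − Ps = 14.)
The less price-elastic side of the market bears the larger share of a per-unit tax.

Buyers pay $57; suppliers receive $43; quantity = 284.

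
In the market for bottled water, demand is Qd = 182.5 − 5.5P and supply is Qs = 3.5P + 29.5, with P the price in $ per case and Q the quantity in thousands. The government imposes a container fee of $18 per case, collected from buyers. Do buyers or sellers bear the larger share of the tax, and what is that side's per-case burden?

Sellers bear the larger share: $11 per case.

Without the tax, 182.5 − 5.5P = 3.5P + 29.5 gives 9P = 153, so P* = $17 and Q* = 89.
With the tax collected from buyers, demand (in seller-price terms) shifts: Qd = 182.5 − 5.5(P + 18).
New equilibrium: buyers pay $24, sellers receive $6, Q = 50.5. (Wedge: Pb − Ps = 18.)
Per-case burden: buyers $7, sellers $11.
Sellers take the larger share because supply is less price-elastic here (demand slope 5.5 vs supply slope 3.5).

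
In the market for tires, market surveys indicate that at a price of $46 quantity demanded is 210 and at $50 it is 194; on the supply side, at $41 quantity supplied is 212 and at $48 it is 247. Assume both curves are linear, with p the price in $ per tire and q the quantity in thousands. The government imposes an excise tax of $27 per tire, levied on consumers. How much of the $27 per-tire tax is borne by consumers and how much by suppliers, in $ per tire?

Consumers bear $15 per tire; suppliers bear $12 per tire.

Demand slope: (194 − 210)/(50 − 46) = -4, so qd = 394 − 4p.
Supply slope: (247 − 212)/(48 − 41) = 5, so qs = 5p + 7.
Without the tax, 394 − 4p = 5p + 7 gives 9p = 387, so p* = $43 and q* = 222.
With the tax collected from consumers, demand (in seller-price terms) shifts: qd = 394 − 4(p + 27).
Solving gives q = 162 with consumers paying $58 and suppliers receiving $31 (the $27 wedge).
Burden on consumers: $15; on suppliers: $12. (They sum to $27.)
The less price-elastic side of the market bears the larger share of a per-unit tax.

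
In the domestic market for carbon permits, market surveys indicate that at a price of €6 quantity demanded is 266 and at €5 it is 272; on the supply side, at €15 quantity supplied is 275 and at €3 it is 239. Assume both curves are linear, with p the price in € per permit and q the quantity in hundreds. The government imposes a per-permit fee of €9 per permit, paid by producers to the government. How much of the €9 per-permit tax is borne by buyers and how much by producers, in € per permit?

Demand slope: (272 − 266)/(5 − 6) = -6, so qd = 302 − 6p.
Supply slope: (239 − 275)/(3 − 15) = 3, so qs = 3p + 230.
Before the tax: set 302 − 6p = 3p + 230 → p* = €8, q* = 254.
With the tax collected from producers, supply shifts: qs = 3(p − 9) + 230.
New equilibrium: buyers pay €11, producers receive €2, q = 236. (Wedge: pb − ps = 9.)
Burden on buyers: €3; on producers: €6. (They sum to €9.)

Buyers bear €3 per permit; producers bear €6 per permit.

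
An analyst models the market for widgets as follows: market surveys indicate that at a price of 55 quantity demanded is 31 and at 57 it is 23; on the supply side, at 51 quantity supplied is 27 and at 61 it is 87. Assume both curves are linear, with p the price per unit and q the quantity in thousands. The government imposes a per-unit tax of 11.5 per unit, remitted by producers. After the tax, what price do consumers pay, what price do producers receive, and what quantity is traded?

Demand slope: (23 − 31)/(57 − 55) = -4, so qd = 251 − 4p.
Supply slope: (87 − 27)/(61 − 51) = 6, so qs = 6p − 279.
Before the tax: set 251 − 4p = 6p − 279 → p* = 53, q* = 39.
With the tax collected from producers, supply shifts: qs = 6(p − 11.5) − 279.
Solving gives q = 11.4 with consumers paying 59.9 and producers receiving 48.4 (the 11.5 wedge).
The less price-elastic side of the market bears the larger share of a per-unit tax.

Consumers pay 59.9; producers receive 48.4; quantity = 11.4.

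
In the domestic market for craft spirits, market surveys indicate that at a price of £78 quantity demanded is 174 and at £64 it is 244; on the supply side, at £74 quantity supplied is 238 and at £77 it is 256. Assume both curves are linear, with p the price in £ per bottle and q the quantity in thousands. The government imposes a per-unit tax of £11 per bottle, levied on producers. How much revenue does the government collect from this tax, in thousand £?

Tax revenue = £2024 thousand.

Demand slope: (244 − 174)/(64 − 78) = -5, so qd = 564 − 5p.
Supply slope: (256 − 238)/(77 − 74) = 6, so qs = 6p − 206.
Before the tax: set 564 − 5p = 6p − 206 → p* = £70, q* = 214.
With the tax collected from producers, supply shifts: qs = 6(p − 11) − 206.
New equilibrium: consumers pay £76, producers receive £65, q = 184. (Wedge: pb − ps = 11.)
Revenue = t · Q = 11 · 184 = £2024.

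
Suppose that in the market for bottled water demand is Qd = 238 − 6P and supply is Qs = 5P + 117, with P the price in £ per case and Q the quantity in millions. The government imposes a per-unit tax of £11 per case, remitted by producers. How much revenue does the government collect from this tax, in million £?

Tax revenue = £1562 million.

Before the tax: set 238 − 6P = 5P + 117 → P* = £11, Q* = 172.
With the tax collected from producers, supply shifts: Qs = 5(P − 11) + 117.
New equilibrium: consumers pay £16, producers receive £5, Q = 142. (Wedge: Pb − Ps = 11.)
Revenue = t · Q = 11 · 142 = £1562.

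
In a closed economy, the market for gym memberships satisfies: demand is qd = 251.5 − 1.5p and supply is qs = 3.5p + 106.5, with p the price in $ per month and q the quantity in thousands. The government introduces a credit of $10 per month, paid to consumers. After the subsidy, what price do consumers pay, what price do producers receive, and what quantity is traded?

Before the subsidy: set 251.5 − 1.5p = 3.5p + 106.5 → p* = $29, q* = 208.
With a per-unit subsidy paid to consumers, each effectively pays p − 10, so demand becomes qd = 251.5 − 1.5(p − 10).
Solving gives q = 218.5 with consumers paying $22 and producers receiving $32 (the $10 wedge).

Consumers pay $22; producers receive $32; quantity = 218.5.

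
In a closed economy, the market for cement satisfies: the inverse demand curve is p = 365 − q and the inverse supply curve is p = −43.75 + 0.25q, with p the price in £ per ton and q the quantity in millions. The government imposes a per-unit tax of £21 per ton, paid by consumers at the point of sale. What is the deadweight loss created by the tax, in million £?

Deadweight loss = £176.4 million.

Inverting to q(p) form: qd = 365 − p; qs = 4p + 175.
Before the tax: set 365 − p = 4p + 175 → p* = £38, q* = 327.
With the tax collected from consumers, demand (in seller-price terms) shifts: qd = 365 − (p + 21).
Solving gives q = 310.2 with consumers paying £54.8 and sellers receiving £33.8 (the £21 wedge).
Quantity falls by |ΔQ| = |327 − 310.2| = 16.8.
DWL = ½ · t · |ΔQ| = ½ · 21 · 16.8 = £176.4.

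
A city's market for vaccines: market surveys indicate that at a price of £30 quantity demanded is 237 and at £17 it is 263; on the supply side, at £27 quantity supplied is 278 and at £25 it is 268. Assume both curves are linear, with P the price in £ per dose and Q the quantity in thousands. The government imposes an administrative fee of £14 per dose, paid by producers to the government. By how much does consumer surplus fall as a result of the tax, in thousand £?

Demand slope: (263 − 237)/(17 − 30) = -2, so Qd = 297 − 2P.
Supply slope: (268 − 278)/(25 − 27) = 5, so Qs = 5P + 143.
Without the tax, 297 − 2P = 5P + 143 gives 7P = 154, so P* = £22 and Q* = 253.
With the tax collected from producers, supply shifts: Qs = 5(P − 14) + 143.
Solving gives Q = 233 with buyers paying £32 and producers receiving £18 (the £14 wedge).
ΔCS is the trapezoid between Q = 233 and Q = 253 of height £10: ½ · (253 + 233) · 10 = £2430.

Consumer surplus falls by £2430 thousand.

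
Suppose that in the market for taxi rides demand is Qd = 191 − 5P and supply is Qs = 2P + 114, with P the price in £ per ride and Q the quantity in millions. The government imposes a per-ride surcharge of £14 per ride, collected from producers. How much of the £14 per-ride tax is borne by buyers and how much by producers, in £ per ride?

Buyers bear £4 per ride; producers bear £10 per ride.

Without the tax, 191 − 5P = 2P + 114 gives 7P = 77, so P* = £11 and Q* = 136.
With the tax collected from producers, supply shifts: Qs = 2(P − 14) + 114.
New equilibrium: buyers pay £15, producers receive £1, Q = 116. (Wedge: Pb − Ps = 14.)
Burden on buyers: £4; on producers: £10. (They sum to £14.)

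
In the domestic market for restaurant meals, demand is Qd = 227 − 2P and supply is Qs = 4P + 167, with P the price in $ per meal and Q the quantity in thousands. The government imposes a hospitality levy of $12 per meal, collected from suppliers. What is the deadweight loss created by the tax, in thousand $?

Without the tax, 227 − 2P = 4P + 167 gives 6P = 60, so P* = $10 and Q* = 207.
With the tax collected from suppliers, supply shifts: Qs = 4(P − 12) + 167.
New equilibrium: buyers pay $18, suppliers receive $6, Q = 191. (Wedge: Pb − Ps = 12.)
Quantity falls by |ΔQ| = |207 − 191| = 16.
DWL = ½ · t · |ΔQ| = ½ · 12 · 16 = $96.

Deadweight loss = $96 thousand.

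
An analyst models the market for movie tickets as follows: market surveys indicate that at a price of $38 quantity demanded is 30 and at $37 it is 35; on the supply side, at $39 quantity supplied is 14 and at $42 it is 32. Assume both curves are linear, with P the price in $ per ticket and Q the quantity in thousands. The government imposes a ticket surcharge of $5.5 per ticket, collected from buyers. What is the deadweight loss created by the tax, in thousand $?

Deadweight loss = $41.25 thousand.

Demand slope: (35 − 30)/(37 − 38) = -5, so Qd = 220 − 5P.
Supply slope: (32 − 14)/(42 − 39) = 6, so Qs = 6P − 220.
Without the tax, 220 − 5P = 6P − 220 gives 11P = 440, so P* = $40 and Q* = 20.
With the tax collected from buyers, demand (in seller-price terms) shifts: Qd = 220 − 5(P + 5.5).
New equilibrium: buyers pay $43, producers receive $37.5, Q = 5. (Wedge: Pb − Ps = 5.5.)
Quantity falls by |ΔQ| = |20 − 5| = 15.
DWL = ½ · t · |ΔQ| = ½ · 5.5 · 15 = $41.25.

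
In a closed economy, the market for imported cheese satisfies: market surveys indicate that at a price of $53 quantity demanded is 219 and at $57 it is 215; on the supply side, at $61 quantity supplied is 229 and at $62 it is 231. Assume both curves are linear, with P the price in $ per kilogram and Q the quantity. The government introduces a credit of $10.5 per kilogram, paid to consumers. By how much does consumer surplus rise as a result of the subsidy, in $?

Demand slope: (215 − 219)/(57 − 53) = -1, so Qd = 272 − P.
Supply slope: (231 − 229)/(62 − 61) = 2, so Qs = 2P + 107.
Before the subsidy: set 272 − P = 2P + 107 → P* = $55, Q* = 217.
With a per-unit subsidy paid to consumers, each effectively pays P − 10.5, so demand becomes Qd = 272 − (P − 10.5).
Solving gives Q = 224 with consumers paying $48 and sellers receiving $58.5 (the $10.5 wedge).
ΔCS is the trapezoid between Q = 224 and Q = 217 of height $7: ½ · (217 + 224) · 7 = $1543.5.

Consumer surplus rises by $1543.5.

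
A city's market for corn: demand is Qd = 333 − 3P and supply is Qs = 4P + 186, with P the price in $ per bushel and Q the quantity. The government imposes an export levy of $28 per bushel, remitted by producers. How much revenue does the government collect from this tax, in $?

Tax revenue = $6216.

Without the tax, 333 − 3P = 4P + 186 gives 7P = 147, so P* = $21 and Q* = 270.
With the tax collected from producers, supply shifts: Qs = 4(P − 28) + 186.
New equilibrium: buyers pay $37, producers receive $9, Q = 222. (Wedge: Pb − Ps = 28.)
Revenue = t · Q = 28 · 222 = $6216.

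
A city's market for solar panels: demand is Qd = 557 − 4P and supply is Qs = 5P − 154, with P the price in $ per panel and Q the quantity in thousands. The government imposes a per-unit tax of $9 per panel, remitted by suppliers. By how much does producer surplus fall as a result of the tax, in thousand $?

Producer surplus falls by $924 thousand.

Without the tax, 557 − 4P = 5P − 154 gives 9P = 711, so P* = $79 and Q* = 241.
With the tax collected from suppliers, supply shifts: Qs = 5(P − 9) − 154.
Solving gives Q = 221 with buyers paying $84 and suppliers receiving $75 (the $9 wedge).
ΔPS is the trapezoid between Q = 221 and Q = 241 of height $4: ½ · (241 + 221) · 4 = $924.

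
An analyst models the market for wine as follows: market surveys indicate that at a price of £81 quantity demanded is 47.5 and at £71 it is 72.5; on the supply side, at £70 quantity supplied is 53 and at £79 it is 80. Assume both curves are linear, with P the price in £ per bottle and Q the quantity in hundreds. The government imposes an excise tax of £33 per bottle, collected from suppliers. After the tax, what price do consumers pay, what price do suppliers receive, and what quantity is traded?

Demand slope: (72.5 − 47.5)/(71 − 81) = -2.5, so Qd = 250 − 2.5P.
Supply slope: (80 − 53)/(79 − 70) = 3, so Qs = 3P − 157.
Before the tax: set 250 − 2.5P = 3P − 157 → P* = £74, Q* = 65.
With the tax collected from suppliers, supply shifts: Qs = 3(P − 33) − 157.
New equilibrium: consumers pay £92, suppliers receive £59, Q = 20. (Wedge: Pb − Ps = 33.)

Consumers pay £92; suppliers receive £59; quantity = 20.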